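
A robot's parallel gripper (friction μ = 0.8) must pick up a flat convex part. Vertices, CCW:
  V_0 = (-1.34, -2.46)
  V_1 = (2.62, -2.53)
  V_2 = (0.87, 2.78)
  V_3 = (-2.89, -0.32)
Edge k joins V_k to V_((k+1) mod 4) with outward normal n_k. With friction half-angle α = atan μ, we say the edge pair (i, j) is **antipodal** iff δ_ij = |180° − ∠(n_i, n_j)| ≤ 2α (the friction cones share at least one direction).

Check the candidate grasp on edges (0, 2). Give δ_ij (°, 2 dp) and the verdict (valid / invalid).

δ = 40.52°, valid

α = atan 0.8 = 38.66°;  2α = 77.32°
edge 0: e_0 = (+3.96, -0.07);  n_0 = (-0.0177, -0.9998)
edge 2: e_2 = (-3.76, -3.10);  n_2 = (-0.6361, +0.7716)
∠(n_0, n_2) = 139.48°
δ = |180° − 139.48°| = 40.52°
40.52° ≤ 2α = 77.32°  →  valid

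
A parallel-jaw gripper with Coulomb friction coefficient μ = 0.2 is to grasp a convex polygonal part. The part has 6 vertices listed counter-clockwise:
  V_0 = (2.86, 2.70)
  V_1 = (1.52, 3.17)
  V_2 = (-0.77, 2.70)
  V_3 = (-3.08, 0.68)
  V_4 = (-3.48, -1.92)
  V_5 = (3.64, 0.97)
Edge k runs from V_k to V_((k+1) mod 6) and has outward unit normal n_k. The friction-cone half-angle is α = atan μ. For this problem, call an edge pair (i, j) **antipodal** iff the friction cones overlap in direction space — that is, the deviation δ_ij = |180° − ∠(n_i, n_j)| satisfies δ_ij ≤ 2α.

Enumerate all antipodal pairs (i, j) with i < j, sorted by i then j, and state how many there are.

α = atan 0.2 = 11.31°;  2α = 22.62°
n_0 = (+0.3310, +0.9436)
n_1 = (-0.2010, +0.9796)
n_2 = (-0.6583, +0.7528)
n_3 = (-0.9884, +0.1521)
n_4 = (+0.3761, -0.9266)
n_5 = (+0.9116, +0.4110)
  (0,1): δ = 149.07°  ·
  (0,2): δ = 119.50°  ·
  (0,3): δ = 79.42°  ·
  (0,4): δ = 41.42°  ·
  (0,5): δ = 133.60°  ·
  (1,2): δ = 150.43°  ·
  (1,3): δ = 110.34°  ·
  (1,4): δ = 10.49°  ✓
  (1,5): δ = 102.67°  ·
  (2,3): δ = 139.91°  ·
  (2,4): δ = 19.08°  ✓
  (2,5): δ = 73.10°  ·
  (3,4): δ = 59.16°  ·
  (3,5): δ = 33.02°  ·
  (4,5): δ = 87.82°  ·
antipodal pairs: 2

count = 2; pairs: (1,4), (2,4)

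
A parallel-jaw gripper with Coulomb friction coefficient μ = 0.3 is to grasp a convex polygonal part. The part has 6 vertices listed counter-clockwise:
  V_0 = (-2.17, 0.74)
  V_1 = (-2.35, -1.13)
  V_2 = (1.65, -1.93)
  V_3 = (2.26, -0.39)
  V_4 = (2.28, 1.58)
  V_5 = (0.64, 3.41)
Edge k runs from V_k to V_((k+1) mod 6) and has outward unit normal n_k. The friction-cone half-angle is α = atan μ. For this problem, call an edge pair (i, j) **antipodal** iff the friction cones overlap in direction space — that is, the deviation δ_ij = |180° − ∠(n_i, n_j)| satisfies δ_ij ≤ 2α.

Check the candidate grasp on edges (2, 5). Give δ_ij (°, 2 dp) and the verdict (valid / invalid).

δ = 24.85°, valid

α = atan 0.3 = 16.70°;  2α = 33.40°
edge 2: e_2 = (+0.61, +1.54);  n_2 = (+0.9297, -0.3683)
edge 5: e_5 = (-2.81, -2.67);  n_5 = (-0.6888, +0.7249)
∠(n_2, n_5) = 155.15°
δ = |180° − 155.15°| = 24.85°
24.85° ≤ 2α = 33.40°  →  valid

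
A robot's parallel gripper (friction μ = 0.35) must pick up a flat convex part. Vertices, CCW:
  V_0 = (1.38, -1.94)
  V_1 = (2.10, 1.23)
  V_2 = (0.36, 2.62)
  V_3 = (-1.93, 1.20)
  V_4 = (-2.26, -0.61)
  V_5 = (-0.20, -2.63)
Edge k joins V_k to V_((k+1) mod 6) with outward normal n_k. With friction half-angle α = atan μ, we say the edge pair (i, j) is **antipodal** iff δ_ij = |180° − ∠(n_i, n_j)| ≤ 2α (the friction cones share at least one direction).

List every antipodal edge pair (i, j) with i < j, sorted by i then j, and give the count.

count = 3; pairs: (0,3), (1,4), (2,5)

α = atan 0.35 = 19.29°;  2α = 38.58°
n_0 = (+0.9752, -0.2215)
n_1 = (+0.6241, +0.7813)
n_2 = (-0.5270, +0.8499)
n_3 = (-0.9838, +0.1794)
n_4 = (-0.7001, -0.7140)
n_5 = (+0.4002, -0.9164)
  (0,1): δ = 115.82°  ·
  (0,2): δ = 45.40°  ·
  (0,3): δ = 2.46°  ✓
  (0,4): δ = 58.36°  ·
  (0,5): δ = 126.39°  ·
  (1,2): δ = 109.58°  ·
  (1,3): δ = 61.71°  ·
  (1,4): δ = 5.82°  ✓
  (1,5): δ = 62.21°  ·
  (2,3): δ = 132.14°  ·
  (2,4): δ = 76.24°  ·
  (2,5): δ = 8.21°  ✓
  (3,4): δ = 124.11°  ·
  (3,5): δ = 56.08°  ·
  (4,5): δ = 111.97°  ·
antipodal pairs: 3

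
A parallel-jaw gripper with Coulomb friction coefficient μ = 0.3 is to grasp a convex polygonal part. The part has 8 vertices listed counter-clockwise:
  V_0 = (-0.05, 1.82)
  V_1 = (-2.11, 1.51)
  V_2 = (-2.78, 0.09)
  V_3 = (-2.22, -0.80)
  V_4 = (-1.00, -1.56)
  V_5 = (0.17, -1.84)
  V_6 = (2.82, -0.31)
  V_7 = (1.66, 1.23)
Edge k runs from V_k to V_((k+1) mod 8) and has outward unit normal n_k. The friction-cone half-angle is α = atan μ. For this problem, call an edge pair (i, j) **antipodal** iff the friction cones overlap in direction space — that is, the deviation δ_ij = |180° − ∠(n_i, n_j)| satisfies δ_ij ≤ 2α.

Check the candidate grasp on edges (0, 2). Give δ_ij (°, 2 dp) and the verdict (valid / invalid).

δ = 66.38°, invalid

α = atan 0.3 = 16.70°;  2α = 33.40°
edge 0: e_0 = (-2.06, -0.31);  n_0 = (-0.1488, +0.9889)
edge 2: e_2 = (+0.56, -0.89);  n_2 = (-0.8464, -0.5326)
∠(n_0, n_2) = 113.62°
δ = |180° − 113.62°| = 66.38°
66.38° > 2α = 33.40°  →  invalid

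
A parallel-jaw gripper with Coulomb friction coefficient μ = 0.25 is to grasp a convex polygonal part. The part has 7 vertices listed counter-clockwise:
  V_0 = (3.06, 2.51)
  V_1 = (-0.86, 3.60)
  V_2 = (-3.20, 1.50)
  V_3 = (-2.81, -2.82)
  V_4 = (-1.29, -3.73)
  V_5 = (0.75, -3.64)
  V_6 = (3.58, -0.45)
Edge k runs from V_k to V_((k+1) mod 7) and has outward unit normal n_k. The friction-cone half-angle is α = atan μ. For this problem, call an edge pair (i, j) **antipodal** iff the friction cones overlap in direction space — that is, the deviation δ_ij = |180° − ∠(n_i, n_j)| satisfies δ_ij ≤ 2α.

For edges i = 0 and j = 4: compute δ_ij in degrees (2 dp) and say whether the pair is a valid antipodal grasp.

α = atan 0.25 = 14.04°;  2α = 28.07°
edge 0: e_0 = (-3.92, +1.09);  n_0 = (+0.2679, +0.9634)
edge 4: e_4 = (+2.04, +0.09);  n_4 = (+0.0441, -0.9990)
∠(n_0, n_4) = 161.93°
δ = |180° − 161.93°| = 18.07°
18.07° ≤ 2α = 28.07°  →  valid

δ = 18.07°, valid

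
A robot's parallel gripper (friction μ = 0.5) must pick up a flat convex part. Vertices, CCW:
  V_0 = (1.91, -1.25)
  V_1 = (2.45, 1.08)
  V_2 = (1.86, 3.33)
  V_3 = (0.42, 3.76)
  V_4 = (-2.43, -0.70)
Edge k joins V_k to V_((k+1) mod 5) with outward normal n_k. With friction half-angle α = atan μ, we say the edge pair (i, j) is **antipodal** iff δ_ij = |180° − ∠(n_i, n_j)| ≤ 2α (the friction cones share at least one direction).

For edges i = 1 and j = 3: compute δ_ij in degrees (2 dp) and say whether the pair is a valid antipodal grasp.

δ = 47.27°, valid

α = atan 0.5 = 26.57°;  2α = 53.13°
edge 1: e_1 = (-0.59, +2.25);  n_1 = (+0.9673, +0.2536)
edge 3: e_3 = (-2.85, -4.46);  n_3 = (-0.8426, +0.5385)
∠(n_1, n_3) = 132.73°
δ = |180° − 132.73°| = 47.27°
47.27° ≤ 2α = 53.13°  →  valid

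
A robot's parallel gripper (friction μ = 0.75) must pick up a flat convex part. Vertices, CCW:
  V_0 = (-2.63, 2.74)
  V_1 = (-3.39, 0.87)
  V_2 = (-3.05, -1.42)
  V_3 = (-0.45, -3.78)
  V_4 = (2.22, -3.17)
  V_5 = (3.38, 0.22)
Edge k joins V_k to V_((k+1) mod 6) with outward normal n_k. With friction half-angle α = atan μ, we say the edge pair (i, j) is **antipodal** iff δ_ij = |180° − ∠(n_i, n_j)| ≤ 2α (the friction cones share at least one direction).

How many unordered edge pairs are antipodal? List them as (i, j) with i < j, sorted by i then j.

count = 7; pairs: (0,3), (0,4), (1,4), (1,5), (2,4), (2,5), (3,5)

α = atan 0.75 = 36.87°;  2α = 73.74°
n_0 = (-0.9264, +0.3765)
n_1 = (-0.9892, -0.1469)
n_2 = (-0.6721, -0.7405)
n_3 = (+0.2227, -0.9749)
n_4 = (+0.9461, -0.3238)
n_5 = (+0.3867, +0.9222)
  (0,1): δ = 149.44°  ·
  (0,2): δ = 110.11°  ·
  (0,3): δ = 55.01°  ✓
  (0,4): δ = 3.23°  ✓
  (0,5): δ = 89.37°  ·
  (1,2): δ = 140.67°  ·
  (1,3): δ = 85.58°  ·
  (1,4): δ = 27.34°  ✓
  (1,5): δ = 58.81°  ✓
  (2,3): δ = 124.90°  ·
  (2,4): δ = 66.66°  ✓
  (2,5): δ = 19.48°  ✓
  (3,4): δ = 121.76°  ·
  (3,5): δ = 35.62°  ✓
  (4,5): δ = 93.86°  ·
antipodal pairs: 7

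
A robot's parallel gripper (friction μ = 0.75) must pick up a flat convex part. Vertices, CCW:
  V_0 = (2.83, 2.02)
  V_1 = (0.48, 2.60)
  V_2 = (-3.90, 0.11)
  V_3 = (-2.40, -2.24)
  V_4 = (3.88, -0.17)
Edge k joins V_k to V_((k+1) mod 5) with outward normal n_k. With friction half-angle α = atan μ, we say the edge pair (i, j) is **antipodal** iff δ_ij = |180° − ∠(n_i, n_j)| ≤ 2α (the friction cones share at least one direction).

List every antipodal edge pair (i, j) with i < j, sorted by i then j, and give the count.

α = atan 0.75 = 36.87°;  2α = 73.74°
n_0 = (+0.2396, +0.9709)
n_1 = (-0.4942, +0.8693)
n_2 = (-0.8429, -0.5380)
n_3 = (+0.3131, -0.9497)
n_4 = (+0.9017, +0.4323)
  (0,1): δ = 136.52°  ·
  (0,2): δ = 43.59°  ✓
  (0,3): δ = 32.11°  ✓
  (0,4): δ = 129.48°  ·
  (1,2): δ = 87.07°  ·
  (1,3): δ = 11.37°  ✓
  (1,4): δ = 86.00°  ·
  (2,3): δ = 104.31°  ·
  (2,4): δ = 6.93°  ✓
  (3,4): δ = 82.63°  ·
antipodal pairs: 4

count = 4; pairs: (0,2), (0,3), (1,3), (2,4)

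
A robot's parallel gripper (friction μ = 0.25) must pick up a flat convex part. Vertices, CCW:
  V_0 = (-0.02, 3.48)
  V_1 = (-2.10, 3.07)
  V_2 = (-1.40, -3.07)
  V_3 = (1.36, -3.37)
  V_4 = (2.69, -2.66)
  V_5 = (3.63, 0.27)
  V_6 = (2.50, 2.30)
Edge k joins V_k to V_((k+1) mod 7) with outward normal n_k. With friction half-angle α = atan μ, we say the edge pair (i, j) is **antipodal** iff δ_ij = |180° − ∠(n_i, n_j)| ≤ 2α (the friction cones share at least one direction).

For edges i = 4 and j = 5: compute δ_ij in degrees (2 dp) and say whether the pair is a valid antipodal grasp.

δ = 133.11°, invalid

α = atan 0.25 = 14.04°;  2α = 28.07°
edge 4: e_4 = (+0.94, +2.93);  n_4 = (+0.9522, -0.3055)
edge 5: e_5 = (-1.13, +2.03);  n_5 = (+0.8738, +0.4864)
∠(n_4, n_5) = 46.89°
δ = |180° − 46.89°| = 133.11°
133.11° > 2α = 28.07°  →  invalid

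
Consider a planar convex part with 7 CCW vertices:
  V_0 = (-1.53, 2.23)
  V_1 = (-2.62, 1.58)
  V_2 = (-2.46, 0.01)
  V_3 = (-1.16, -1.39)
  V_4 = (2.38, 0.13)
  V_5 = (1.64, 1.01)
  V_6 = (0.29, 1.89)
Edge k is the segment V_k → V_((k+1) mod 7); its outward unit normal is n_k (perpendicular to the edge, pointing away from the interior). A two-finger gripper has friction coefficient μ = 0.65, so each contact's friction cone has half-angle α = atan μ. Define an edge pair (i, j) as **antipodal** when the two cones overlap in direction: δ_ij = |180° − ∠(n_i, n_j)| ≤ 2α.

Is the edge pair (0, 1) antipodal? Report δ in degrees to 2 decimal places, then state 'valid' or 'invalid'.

α = atan 0.65 = 33.02°;  2α = 66.05°
edge 0: e_0 = (-1.09, -0.65);  n_0 = (-0.5122, +0.8589)
edge 1: e_1 = (+0.16, -1.57);  n_1 = (-0.9948, -0.1014)
∠(n_0, n_1) = 65.01°
δ = |180° − 65.01°| = 114.99°
114.99° > 2α = 66.05°  →  invalid

δ = 114.99°, invalid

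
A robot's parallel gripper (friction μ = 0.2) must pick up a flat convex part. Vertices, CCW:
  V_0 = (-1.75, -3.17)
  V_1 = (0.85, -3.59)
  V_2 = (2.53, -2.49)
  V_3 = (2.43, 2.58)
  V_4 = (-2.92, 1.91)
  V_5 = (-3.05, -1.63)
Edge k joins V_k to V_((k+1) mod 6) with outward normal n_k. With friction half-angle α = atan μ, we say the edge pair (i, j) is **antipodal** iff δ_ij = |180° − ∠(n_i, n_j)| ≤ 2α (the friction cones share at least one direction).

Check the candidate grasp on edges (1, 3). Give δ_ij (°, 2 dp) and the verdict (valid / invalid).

α = atan 0.2 = 11.31°;  2α = 22.62°
edge 1: e_1 = (+1.68, +1.10);  n_1 = (+0.5478, -0.8366)
edge 3: e_3 = (-5.35, -0.67);  n_3 = (-0.1243, +0.9922)
∠(n_1, n_3) = 153.92°
δ = |180° − 153.92°| = 26.08°
26.08° > 2α = 22.62°  →  invalid

δ = 26.08°, invalid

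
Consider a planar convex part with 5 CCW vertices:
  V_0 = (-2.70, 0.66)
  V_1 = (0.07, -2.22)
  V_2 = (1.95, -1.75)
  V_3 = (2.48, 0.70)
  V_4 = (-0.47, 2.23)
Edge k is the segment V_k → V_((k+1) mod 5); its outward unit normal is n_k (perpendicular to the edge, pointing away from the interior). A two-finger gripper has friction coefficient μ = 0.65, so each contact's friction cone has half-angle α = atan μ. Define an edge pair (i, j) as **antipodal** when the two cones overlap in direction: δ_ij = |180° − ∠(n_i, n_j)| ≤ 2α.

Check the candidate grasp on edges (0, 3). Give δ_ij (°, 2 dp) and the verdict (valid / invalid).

α = atan 0.65 = 33.02°;  2α = 66.05°
edge 0: e_0 = (+2.77, -2.88);  n_0 = (-0.7207, -0.6932)
edge 3: e_3 = (-2.95, +1.53);  n_3 = (+0.4604, +0.8877)
∠(n_0, n_3) = 161.30°
δ = |180° − 161.30°| = 18.70°
18.70° ≤ 2α = 66.05°  →  valid

δ = 18.70°, valid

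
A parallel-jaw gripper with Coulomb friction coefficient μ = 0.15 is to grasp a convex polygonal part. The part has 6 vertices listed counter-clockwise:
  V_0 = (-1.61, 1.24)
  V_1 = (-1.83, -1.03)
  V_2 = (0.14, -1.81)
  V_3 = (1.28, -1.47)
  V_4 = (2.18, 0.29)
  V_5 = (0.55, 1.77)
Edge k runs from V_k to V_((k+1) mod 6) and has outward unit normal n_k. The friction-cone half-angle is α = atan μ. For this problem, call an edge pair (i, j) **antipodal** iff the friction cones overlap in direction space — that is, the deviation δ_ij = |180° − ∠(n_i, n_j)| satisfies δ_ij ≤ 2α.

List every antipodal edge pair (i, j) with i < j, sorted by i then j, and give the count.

count = 1; pairs: (2,5)

α = atan 0.15 = 8.53°;  2α = 17.06°
n_0 = (-0.9953, +0.0965)
n_1 = (-0.3681, -0.9298)
n_2 = (+0.2858, -0.9583)
n_3 = (+0.8903, -0.4553)
n_4 = (+0.6722, +0.7404)
n_5 = (-0.2383, +0.9712)
  (0,1): δ = 106.06°  ·
  (0,2): δ = 67.86°  ·
  (0,3): δ = 21.55°  ·
  (0,4): δ = 53.30°  ·
  (0,5): δ = 109.32°  ·
  (1,2): δ = 141.79°  ·
  (1,3): δ = 95.48°  ·
  (1,4): δ = 20.64°  ·
  (1,5): δ = 35.39°  ·
  (2,3): δ = 133.69°  ·
  (2,4): δ = 58.85°  ·
  (2,5): δ = 2.82°  ✓
  (3,4): δ = 105.16°  ·
  (3,5): δ = 49.13°  ·
  (4,5): δ = 123.98°  ·
antipodal pairs: 1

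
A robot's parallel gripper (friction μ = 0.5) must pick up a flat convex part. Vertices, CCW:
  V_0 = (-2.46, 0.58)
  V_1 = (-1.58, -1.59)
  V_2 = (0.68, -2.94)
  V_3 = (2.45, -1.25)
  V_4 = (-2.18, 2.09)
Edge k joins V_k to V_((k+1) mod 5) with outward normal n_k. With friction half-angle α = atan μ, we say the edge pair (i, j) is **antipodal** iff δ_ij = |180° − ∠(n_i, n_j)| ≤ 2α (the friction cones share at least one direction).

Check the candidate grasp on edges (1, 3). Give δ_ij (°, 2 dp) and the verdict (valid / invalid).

α = atan 0.5 = 26.57°;  2α = 53.13°
edge 1: e_1 = (+2.26, -1.35);  n_1 = (-0.5128, -0.8585)
edge 3: e_3 = (-4.63, +3.34);  n_3 = (+0.5850, +0.8110)
∠(n_1, n_3) = 175.05°
δ = |180° − 175.05°| = 4.95°
4.95° ≤ 2α = 53.13°  →  valid

δ = 4.95°, valid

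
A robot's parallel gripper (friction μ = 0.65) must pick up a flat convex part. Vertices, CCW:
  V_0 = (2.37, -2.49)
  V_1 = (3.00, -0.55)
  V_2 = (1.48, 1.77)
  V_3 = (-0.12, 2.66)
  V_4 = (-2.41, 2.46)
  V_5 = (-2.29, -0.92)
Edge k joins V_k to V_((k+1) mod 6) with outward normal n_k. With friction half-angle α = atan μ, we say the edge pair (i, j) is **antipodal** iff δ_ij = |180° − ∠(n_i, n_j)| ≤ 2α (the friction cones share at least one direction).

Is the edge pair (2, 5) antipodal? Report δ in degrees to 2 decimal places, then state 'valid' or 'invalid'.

δ = 10.47°, valid

α = atan 0.65 = 33.02°;  2α = 66.05°
edge 2: e_2 = (-1.60, +0.89);  n_2 = (+0.4861, +0.8739)
edge 5: e_5 = (+4.66, -1.57);  n_5 = (-0.3193, -0.9477)
∠(n_2, n_5) = 169.53°
δ = |180° − 169.53°| = 10.47°
10.47° ≤ 2α = 66.05°  →  valid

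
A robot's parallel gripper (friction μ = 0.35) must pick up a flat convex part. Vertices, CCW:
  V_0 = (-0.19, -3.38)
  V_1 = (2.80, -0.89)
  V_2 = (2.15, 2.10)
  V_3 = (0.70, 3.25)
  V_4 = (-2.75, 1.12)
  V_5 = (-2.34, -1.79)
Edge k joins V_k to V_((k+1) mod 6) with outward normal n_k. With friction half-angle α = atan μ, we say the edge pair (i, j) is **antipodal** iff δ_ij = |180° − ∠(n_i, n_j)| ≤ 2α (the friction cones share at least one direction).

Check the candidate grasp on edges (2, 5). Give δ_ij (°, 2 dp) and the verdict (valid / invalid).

α = atan 0.35 = 19.29°;  2α = 38.58°
edge 2: e_2 = (-1.45, +1.15);  n_2 = (+0.6214, +0.7835)
edge 5: e_5 = (+2.15, -1.59);  n_5 = (-0.5946, -0.8040)
∠(n_2, n_5) = 178.07°
δ = |180° − 178.07°| = 1.93°
1.93° ≤ 2α = 38.58°  →  valid

δ = 1.93°, valid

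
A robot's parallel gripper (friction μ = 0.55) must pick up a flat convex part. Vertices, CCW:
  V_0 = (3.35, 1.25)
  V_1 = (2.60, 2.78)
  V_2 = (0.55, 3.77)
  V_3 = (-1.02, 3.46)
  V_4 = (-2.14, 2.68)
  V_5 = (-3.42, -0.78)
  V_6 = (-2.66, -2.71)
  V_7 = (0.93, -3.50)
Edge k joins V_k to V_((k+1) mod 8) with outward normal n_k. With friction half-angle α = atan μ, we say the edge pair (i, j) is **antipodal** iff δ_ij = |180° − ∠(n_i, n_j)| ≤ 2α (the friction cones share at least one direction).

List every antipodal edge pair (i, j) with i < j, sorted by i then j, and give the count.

α = atan 0.55 = 28.81°;  2α = 57.62°
n_0 = (+0.8979, +0.4402)
n_1 = (+0.4349, +0.9005)
n_2 = (-0.1937, +0.9811)
n_3 = (-0.5715, +0.8206)
n_4 = (-0.9379, +0.3470)
n_5 = (-0.9305, -0.3664)
n_6 = (-0.2149, -0.9766)
n_7 = (+0.8910, -0.4540)
  (0,1): δ = 141.89°  ·
  (0,2): δ = 104.94°  ·
  (0,3): δ = 81.26°  ·
  (0,4): δ = 46.42°  ✓
  (0,5): δ = 4.62°  ✓
  (0,6): δ = 51.48°  ✓
  (0,7): δ = 126.89°  ·
  (1,2): δ = 143.05°  ·
  (1,3): δ = 119.37°  ·
  (1,4): δ = 84.52°  ·
  (1,5): δ = 42.73°  ✓
  (1,6): δ = 13.37°  ✓
  (1,7): δ = 88.78°  ·
  (2,3): δ = 156.32°  ·
  (2,4): δ = 121.47°  ·
  (2,5): δ = 79.68°  ·
  (2,6): δ = 23.58°  ✓
  (2,7): δ = 51.83°  ✓
  (3,4): δ = 145.16°  ·
  (3,5): δ = 103.36°  ·
  (3,6): δ = 47.26°  ✓
  (3,7): δ = 28.15°  ✓
  (4,5): δ = 138.20°  ·
  (4,6): δ = 82.11°  ·
  (4,7): δ = 6.70°  ✓
  (5,6): δ = 123.90°  ·
  (5,7): δ = 48.49°  ✓
  (6,7): δ = 104.59°  ·
antipodal pairs: 11

count = 11; pairs: (0,4), (0,5), (0,6), (1,5), (1,6), (2,6), (2,7), (3,6), (3,7), (4,7), (5,7)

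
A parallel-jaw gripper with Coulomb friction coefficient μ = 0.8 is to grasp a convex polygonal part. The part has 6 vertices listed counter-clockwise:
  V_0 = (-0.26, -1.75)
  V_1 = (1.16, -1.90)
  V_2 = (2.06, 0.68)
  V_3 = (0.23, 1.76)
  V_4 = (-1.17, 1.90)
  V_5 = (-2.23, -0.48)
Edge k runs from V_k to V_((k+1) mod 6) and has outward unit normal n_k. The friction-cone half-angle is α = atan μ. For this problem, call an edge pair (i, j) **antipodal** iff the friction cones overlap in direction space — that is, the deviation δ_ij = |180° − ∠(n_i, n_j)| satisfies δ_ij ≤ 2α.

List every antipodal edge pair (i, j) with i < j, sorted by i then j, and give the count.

count = 8; pairs: (0,2), (0,3), (0,4), (1,3), (1,4), (1,5), (2,5), (3,5)

α = atan 0.8 = 38.66°;  2α = 77.32°
n_0 = (-0.1050, -0.9945)
n_1 = (+0.9442, -0.3294)
n_2 = (+0.5083, +0.8612)
n_3 = (+0.0995, +0.9950)
n_4 = (-0.9135, +0.4069)
n_5 = (-0.5418, -0.8405)
  (0,1): δ = 103.20°  ·
  (0,2): δ = 24.52°  ✓
  (0,3): δ = 0.32°  ✓
  (0,4): δ = 72.02°  ✓
  (0,5): δ = 153.22°  ·
  (1,2): δ = 101.32°  ·
  (1,3): δ = 76.48°  ✓
  (1,4): δ = 4.78°  ✓
  (1,5): δ = 76.42°  ✓
  (2,3): δ = 155.16°  ·
  (2,4): δ = 83.46°  ·
  (2,5): δ = 2.26°  ✓
  (3,4): δ = 108.30°  ·
  (3,5): δ = 27.10°  ✓
  (4,5): δ = 98.80°  ·
antipodal pairs: 8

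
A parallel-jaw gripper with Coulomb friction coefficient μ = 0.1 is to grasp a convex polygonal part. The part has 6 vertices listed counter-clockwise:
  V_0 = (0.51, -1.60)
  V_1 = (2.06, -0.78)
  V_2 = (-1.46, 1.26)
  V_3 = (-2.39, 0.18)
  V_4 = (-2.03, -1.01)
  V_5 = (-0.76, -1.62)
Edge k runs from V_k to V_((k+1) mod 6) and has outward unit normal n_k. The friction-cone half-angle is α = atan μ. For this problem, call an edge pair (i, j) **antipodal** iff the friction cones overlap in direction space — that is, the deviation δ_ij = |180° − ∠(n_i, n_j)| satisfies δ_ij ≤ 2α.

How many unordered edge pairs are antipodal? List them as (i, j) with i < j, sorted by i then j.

α = atan 0.1 = 5.71°;  2α = 11.42°
n_0 = (+0.4676, -0.8839)
n_1 = (+0.5014, +0.8652)
n_2 = (-0.7578, +0.6525)
n_3 = (-0.9572, -0.2896)
n_4 = (-0.4330, -0.9014)
n_5 = (+0.0157, -0.9999)
  (0,1): δ = 57.97°  ·
  (0,2): δ = 21.39°  ·
  (0,3): δ = 78.95°  ·
  (0,4): δ = 126.46°  ·
  (0,5): δ = 153.02°  ·
  (1,2): δ = 100.64°  ·
  (1,3): δ = 43.07°  ·
  (1,4): δ = 4.44°  ✓
  (1,5): δ = 31.00°  ·
  (2,3): δ = 122.44°  ·
  (2,4): δ = 74.92°  ·
  (2,5): δ = 48.37°  ·
  (3,4): δ = 132.49°  ·
  (3,5): δ = 105.93°  ·
  (4,5): δ = 153.44°  ·
antipodal pairs: 1

count = 1; pairs: (1,4)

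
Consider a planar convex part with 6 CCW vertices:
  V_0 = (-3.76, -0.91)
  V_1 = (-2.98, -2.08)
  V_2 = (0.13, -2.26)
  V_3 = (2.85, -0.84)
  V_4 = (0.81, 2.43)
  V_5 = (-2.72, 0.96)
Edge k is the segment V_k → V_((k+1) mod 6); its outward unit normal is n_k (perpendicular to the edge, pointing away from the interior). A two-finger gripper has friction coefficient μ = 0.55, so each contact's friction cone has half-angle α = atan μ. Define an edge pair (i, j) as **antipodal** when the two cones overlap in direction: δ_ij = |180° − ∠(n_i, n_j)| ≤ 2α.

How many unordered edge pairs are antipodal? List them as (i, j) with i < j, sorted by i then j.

α = atan 0.55 = 28.81°;  2α = 57.62°
n_0 = (-0.8321, -0.5547)
n_1 = (-0.0578, -0.9983)
n_2 = (+0.4628, -0.8865)
n_3 = (+0.8484, +0.5293)
n_4 = (-0.3844, +0.9232)
n_5 = (-0.8739, +0.4860)
  (0,1): δ = 127.00°  ·
  (0,2): δ = 96.12°  ·
  (0,3): δ = 1.73°  ✓
  (0,4): δ = 78.92°  ·
  (0,5): δ = 117.23°  ·
  (1,2): δ = 149.12°  ·
  (1,3): δ = 54.73°  ✓
  (1,4): δ = 25.92°  ✓
  (1,5): δ = 64.23°  ·
  (2,3): δ = 85.61°  ·
  (2,4): δ = 4.96°  ✓
  (2,5): δ = 33.35°  ✓
  (3,4): δ = 99.35°  ·
  (3,5): δ = 61.04°  ·
  (4,5): δ = 141.69°  ·
antipodal pairs: 5

count = 5; pairs: (0,3), (1,3), (1,4), (2,4), (2,5)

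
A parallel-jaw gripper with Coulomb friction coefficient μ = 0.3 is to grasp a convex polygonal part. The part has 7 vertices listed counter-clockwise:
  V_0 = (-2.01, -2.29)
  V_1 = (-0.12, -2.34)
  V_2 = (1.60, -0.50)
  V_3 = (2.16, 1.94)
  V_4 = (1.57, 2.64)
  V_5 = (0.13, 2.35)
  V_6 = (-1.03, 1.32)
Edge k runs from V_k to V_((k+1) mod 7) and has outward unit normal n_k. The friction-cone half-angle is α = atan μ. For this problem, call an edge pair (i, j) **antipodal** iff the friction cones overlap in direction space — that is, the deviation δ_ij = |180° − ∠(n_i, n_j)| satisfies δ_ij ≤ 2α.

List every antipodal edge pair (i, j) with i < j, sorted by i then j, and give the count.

α = atan 0.3 = 16.70°;  2α = 33.40°
n_0 = (-0.0264, -0.9997)
n_1 = (+0.7305, -0.6829)
n_2 = (+0.9747, -0.2237)
n_3 = (+0.7646, +0.6445)
n_4 = (-0.1974, +0.9803)
n_5 = (-0.6640, +0.7478)
n_6 = (-0.9651, +0.2620)
  (0,1): δ = 131.55°  ·
  (0,2): δ = 101.41°  ·
  (0,3): δ = 48.36°  ·
  (0,4): δ = 12.90°  ✓
  (0,5): δ = 43.12°  ·
  (0,6): δ = 76.33°  ·
  (1,2): δ = 149.86°  ·
  (1,3): δ = 96.80°  ·
  (1,4): δ = 35.54°  ·
  (1,5): δ = 5.33°  ✓
  (1,6): δ = 27.88°  ✓
  (2,3): δ = 126.95°  ·
  (2,4): δ = 65.69°  ·
  (2,5): δ = 35.47°  ·
  (2,6): δ = 2.26°  ✓
  (3,4): δ = 118.74°  ·
  (3,5): δ = 88.52°  ·
  (3,6): δ = 55.31°  ·
  (4,5): δ = 149.78°  ·
  (4,6): δ = 116.57°  ·
  (5,6): δ = 146.79°  ·
antipodal pairs: 4

count = 4; pairs: (0,4), (1,5), (1,6), (2,6)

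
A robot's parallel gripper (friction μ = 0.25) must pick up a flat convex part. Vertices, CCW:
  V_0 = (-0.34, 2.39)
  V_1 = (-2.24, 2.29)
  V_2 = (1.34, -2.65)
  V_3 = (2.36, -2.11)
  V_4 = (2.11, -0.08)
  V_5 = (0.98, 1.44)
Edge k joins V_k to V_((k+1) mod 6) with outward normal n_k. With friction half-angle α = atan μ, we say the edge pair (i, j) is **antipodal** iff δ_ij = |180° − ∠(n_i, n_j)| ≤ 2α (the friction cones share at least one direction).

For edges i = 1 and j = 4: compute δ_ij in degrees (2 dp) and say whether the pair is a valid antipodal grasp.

α = atan 0.25 = 14.04°;  2α = 28.07°
edge 1: e_1 = (+3.58, -4.94);  n_1 = (-0.8097, -0.5868)
edge 4: e_4 = (-1.13, +1.52);  n_4 = (+0.8025, +0.5966)
∠(n_1, n_4) = 179.30°
δ = |180° − 179.30°| = 0.70°
0.70° ≤ 2α = 28.07°  →  valid

δ = 0.70°, valid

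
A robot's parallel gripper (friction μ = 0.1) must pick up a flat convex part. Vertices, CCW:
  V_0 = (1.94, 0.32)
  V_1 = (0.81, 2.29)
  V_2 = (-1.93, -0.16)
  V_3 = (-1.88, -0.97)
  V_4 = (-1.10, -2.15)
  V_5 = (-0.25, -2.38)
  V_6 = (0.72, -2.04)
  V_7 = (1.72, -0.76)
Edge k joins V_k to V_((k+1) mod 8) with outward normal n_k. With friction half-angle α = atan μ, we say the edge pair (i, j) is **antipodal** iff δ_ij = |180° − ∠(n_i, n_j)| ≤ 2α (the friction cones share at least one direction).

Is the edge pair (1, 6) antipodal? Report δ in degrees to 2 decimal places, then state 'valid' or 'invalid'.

α = atan 0.1 = 5.71°;  2α = 11.42°
edge 1: e_1 = (-2.74, -2.45);  n_1 = (-0.6666, +0.7455)
edge 6: e_6 = (+1.00, +1.28);  n_6 = (+0.7880, -0.6156)
∠(n_1, n_6) = 169.80°
δ = |180° − 169.80°| = 10.20°
10.20° ≤ 2α = 11.42°  →  valid

δ = 10.20°, valid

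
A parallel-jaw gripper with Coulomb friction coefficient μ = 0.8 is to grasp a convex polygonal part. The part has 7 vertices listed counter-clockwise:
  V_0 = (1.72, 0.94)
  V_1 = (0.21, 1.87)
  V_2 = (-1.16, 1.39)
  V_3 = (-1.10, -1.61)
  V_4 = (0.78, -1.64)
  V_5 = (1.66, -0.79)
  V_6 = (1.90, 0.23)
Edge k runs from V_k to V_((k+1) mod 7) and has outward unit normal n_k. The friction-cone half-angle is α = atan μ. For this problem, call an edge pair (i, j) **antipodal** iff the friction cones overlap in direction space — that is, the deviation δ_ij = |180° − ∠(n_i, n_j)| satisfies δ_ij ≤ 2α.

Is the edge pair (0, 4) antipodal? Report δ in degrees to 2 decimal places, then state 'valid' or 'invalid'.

α = atan 0.8 = 38.66°;  2α = 77.32°
edge 0: e_0 = (-1.51, +0.93);  n_0 = (+0.5244, +0.8515)
edge 4: e_4 = (+0.88, +0.85);  n_4 = (+0.6947, -0.7193)
∠(n_0, n_4) = 104.36°
δ = |180° − 104.36°| = 75.64°
75.64° ≤ 2α = 77.32°  →  valid

δ = 75.64°, valid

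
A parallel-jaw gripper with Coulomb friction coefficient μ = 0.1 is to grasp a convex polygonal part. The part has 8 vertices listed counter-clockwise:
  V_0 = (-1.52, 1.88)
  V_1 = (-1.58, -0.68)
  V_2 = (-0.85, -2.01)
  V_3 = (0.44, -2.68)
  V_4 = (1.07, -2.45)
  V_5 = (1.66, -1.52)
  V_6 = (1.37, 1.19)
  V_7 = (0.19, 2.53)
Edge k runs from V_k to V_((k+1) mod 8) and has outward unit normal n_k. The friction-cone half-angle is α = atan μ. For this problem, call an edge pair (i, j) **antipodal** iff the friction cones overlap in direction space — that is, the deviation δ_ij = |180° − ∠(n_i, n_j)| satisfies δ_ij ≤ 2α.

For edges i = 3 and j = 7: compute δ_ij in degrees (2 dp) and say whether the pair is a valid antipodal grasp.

δ = 0.76°, valid

α = atan 0.1 = 5.71°;  2α = 11.42°
edge 3: e_3 = (+0.63, +0.23);  n_3 = (+0.3429, -0.9394)
edge 7: e_7 = (-1.71, -0.65);  n_7 = (-0.3553, +0.9347)
∠(n_3, n_7) = 179.24°
δ = |180° − 179.24°| = 0.76°
0.76° ≤ 2α = 11.42°  →  valid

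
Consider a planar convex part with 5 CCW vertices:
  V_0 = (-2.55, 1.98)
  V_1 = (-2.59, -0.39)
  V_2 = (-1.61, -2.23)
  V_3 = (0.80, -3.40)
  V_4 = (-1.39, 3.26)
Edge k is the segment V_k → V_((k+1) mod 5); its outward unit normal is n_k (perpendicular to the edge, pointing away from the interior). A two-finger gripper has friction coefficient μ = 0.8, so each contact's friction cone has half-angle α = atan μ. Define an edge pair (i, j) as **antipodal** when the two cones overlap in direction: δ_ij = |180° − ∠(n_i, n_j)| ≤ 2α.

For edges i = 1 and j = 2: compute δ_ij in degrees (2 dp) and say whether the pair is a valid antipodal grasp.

δ = 143.94°, invalid

α = atan 0.8 = 38.66°;  2α = 77.32°
edge 1: e_1 = (+0.98, -1.84);  n_1 = (-0.8826, -0.4701)
edge 2: e_2 = (+2.41, -1.17);  n_2 = (-0.4367, -0.8996)
∠(n_1, n_2) = 36.06°
δ = |180° − 36.06°| = 143.94°
143.94° > 2α = 77.32°  →  invalid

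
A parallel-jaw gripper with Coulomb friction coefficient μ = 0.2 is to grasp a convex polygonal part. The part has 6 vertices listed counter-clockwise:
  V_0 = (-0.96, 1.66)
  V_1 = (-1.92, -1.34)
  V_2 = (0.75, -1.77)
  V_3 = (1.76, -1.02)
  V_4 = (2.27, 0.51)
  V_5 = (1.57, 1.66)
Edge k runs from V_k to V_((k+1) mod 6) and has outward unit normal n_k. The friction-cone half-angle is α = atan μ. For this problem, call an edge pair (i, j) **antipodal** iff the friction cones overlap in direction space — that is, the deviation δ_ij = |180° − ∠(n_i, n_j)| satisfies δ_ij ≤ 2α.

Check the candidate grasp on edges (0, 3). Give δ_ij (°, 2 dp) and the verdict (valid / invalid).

α = atan 0.2 = 11.31°;  2α = 22.62°
edge 0: e_0 = (-0.96, -3.00);  n_0 = (-0.9524, +0.3048)
edge 3: e_3 = (+0.51, +1.53);  n_3 = (+0.9487, -0.3162)
∠(n_0, n_3) = 179.31°
δ = |180° − 179.31°| = 0.69°
0.69° ≤ 2α = 22.62°  →  valid

δ = 0.69°, valid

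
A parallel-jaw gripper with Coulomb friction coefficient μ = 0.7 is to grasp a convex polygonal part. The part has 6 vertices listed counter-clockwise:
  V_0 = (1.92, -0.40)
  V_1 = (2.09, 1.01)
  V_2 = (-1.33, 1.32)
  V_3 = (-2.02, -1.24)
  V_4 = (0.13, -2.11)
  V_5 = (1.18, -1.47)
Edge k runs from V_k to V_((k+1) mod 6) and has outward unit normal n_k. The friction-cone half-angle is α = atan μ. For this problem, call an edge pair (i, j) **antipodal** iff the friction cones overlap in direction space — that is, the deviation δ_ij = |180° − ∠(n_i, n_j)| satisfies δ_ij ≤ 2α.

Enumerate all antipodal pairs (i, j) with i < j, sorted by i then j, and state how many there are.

α = atan 0.7 = 34.99°;  2α = 69.98°
n_0 = (+0.9928, -0.1197)
n_1 = (+0.0903, +0.9959)
n_2 = (-0.9655, +0.2602)
n_3 = (-0.3751, -0.9270)
n_4 = (+0.5205, -0.8539)
n_5 = (+0.8225, -0.5688)
  (0,1): δ = 88.30°  ·
  (0,2): δ = 8.21°  ✓
  (0,3): δ = 74.84°  ·
  (0,4): δ = 128.24°  ·
  (0,5): δ = 152.21°  ·
  (1,2): δ = 99.91°  ·
  (1,3): δ = 16.85°  ✓
  (1,4): δ = 36.54°  ✓
  (1,5): δ = 60.51°  ✓
  (2,3): δ = 96.95°  ·
  (2,4): δ = 43.55°  ✓
  (2,5): δ = 19.58°  ✓
  (3,4): δ = 126.61°  ·
  (3,5): δ = 102.64°  ·
  (4,5): δ = 156.03°  ·
antipodal pairs: 6

count = 6; pairs: (0,2), (1,3), (1,4), (1,5), (2,4), (2,5)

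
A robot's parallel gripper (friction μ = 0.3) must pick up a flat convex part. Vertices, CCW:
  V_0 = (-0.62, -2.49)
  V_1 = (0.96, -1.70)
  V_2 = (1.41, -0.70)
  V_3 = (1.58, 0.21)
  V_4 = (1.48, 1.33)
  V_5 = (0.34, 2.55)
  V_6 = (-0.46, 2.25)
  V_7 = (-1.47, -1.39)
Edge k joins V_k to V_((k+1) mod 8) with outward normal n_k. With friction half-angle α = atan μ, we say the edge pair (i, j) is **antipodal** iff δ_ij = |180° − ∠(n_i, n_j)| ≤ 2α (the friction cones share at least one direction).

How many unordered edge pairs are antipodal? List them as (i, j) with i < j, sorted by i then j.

count = 6; pairs: (0,5), (1,6), (2,6), (3,6), (3,7), (4,7)

α = atan 0.3 = 16.70°;  2α = 33.40°
n_0 = (+0.4472, -0.8944)
n_1 = (+0.9119, -0.4104)
n_2 = (+0.9830, -0.1836)
n_3 = (+0.9960, +0.0889)
n_4 = (+0.7307, +0.6827)
n_5 = (-0.3511, +0.9363)
n_6 = (-0.9636, +0.2674)
n_7 = (-0.7913, -0.6114)
  (0,1): δ = 140.79°  ·
  (0,2): δ = 127.15°  ·
  (0,3): δ = 111.46°  ·
  (0,4): δ = 73.51°  ·
  (0,5): δ = 6.01°  ✓
  (0,6): δ = 47.93°  ·
  (0,7): δ = 101.13°  ·
  (1,2): δ = 166.35°  ·
  (1,3): δ = 150.67°  ·
  (1,4): δ = 112.71°  ·
  (1,5): δ = 45.22°  ·
  (1,6): δ = 8.72°  ✓
  (1,7): δ = 61.92°  ·
  (2,3): δ = 164.32°  ·
  (2,4): δ = 126.36°  ·
  (2,5): δ = 58.86°  ·
  (2,6): δ = 4.93°  ✓
  (2,7): δ = 48.28°  ·
  (3,4): δ = 142.04°  ·
  (3,5): δ = 74.55°  ·
  (3,6): δ = 20.61°  ✓
  (3,7): δ = 32.59°  ✓
  (4,5): δ = 112.50°  ·
  (4,6): δ = 58.57°  ·
  (4,7): δ = 5.36°  ✓
  (5,6): δ = 126.06°  ·
  (5,7): δ = 72.86°  ·
  (6,7): δ = 126.80°  ·
antipodal pairs: 6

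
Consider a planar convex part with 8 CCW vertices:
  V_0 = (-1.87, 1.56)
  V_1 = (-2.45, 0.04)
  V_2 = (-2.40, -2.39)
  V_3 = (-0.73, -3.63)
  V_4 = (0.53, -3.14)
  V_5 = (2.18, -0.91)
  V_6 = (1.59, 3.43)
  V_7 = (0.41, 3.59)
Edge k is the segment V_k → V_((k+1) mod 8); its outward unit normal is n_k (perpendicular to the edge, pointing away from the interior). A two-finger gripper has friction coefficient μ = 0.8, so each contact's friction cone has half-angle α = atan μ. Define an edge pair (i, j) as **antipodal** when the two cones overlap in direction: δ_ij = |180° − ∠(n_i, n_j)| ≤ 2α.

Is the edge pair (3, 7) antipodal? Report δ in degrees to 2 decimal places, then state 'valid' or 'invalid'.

α = atan 0.8 = 38.66°;  2α = 77.32°
edge 3: e_3 = (+1.26, +0.49);  n_3 = (+0.3624, -0.9320)
edge 7: e_7 = (-2.28, -2.03);  n_7 = (-0.6650, +0.7469)
∠(n_3, n_7) = 159.57°
δ = |180° − 159.57°| = 20.43°
20.43° ≤ 2α = 77.32°  →  valid

δ = 20.43°, valid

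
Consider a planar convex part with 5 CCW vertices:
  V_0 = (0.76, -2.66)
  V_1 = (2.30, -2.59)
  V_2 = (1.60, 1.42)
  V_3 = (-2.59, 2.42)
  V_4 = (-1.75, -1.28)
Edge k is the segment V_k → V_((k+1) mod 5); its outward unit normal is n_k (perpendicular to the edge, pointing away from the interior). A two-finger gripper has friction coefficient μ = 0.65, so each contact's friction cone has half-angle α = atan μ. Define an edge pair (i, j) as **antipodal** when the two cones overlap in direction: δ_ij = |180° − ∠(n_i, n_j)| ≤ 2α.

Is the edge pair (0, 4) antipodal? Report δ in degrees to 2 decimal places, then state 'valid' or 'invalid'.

α = atan 0.65 = 33.02°;  2α = 66.05°
edge 0: e_0 = (+1.54, +0.07);  n_0 = (+0.0454, -0.9990)
edge 4: e_4 = (+2.51, -1.38);  n_4 = (-0.4818, -0.8763)
∠(n_0, n_4) = 31.40°
δ = |180° − 31.40°| = 148.60°
148.60° > 2α = 66.05°  →  invalid

δ = 148.60°, invalid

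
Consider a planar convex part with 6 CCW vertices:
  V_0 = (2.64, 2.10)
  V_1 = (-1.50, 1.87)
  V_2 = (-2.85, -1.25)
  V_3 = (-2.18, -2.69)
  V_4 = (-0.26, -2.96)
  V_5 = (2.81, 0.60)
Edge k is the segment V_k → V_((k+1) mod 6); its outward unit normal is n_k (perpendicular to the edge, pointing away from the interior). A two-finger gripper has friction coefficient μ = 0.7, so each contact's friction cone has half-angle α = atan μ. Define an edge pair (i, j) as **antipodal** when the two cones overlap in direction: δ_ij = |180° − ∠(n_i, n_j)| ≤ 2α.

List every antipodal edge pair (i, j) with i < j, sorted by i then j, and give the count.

α = atan 0.7 = 34.99°;  2α = 69.98°
n_0 = (-0.0555, +0.9985)
n_1 = (-0.9178, +0.3971)
n_2 = (-0.9067, -0.4219)
n_3 = (-0.1393, -0.9903)
n_4 = (+0.7573, -0.6531)
n_5 = (+0.9936, +0.1126)
  (0,1): δ = 116.58°  ·
  (0,2): δ = 68.23°  ✓
  (0,3): δ = 11.18°  ✓
  (0,4): δ = 46.05°  ✓
  (0,5): δ = 93.29°  ·
  (1,2): δ = 131.65°  ·
  (1,3): δ = 74.61°  ·
  (1,4): δ = 17.38°  ✓
  (1,5): δ = 29.86°  ✓
  (2,3): δ = 122.96°  ·
  (2,4): δ = 65.72°  ✓
  (2,5): δ = 18.49°  ✓
  (3,4): δ = 122.77°  ·
  (3,5): δ = 75.53°  ·
  (4,5): δ = 132.76°  ·
antipodal pairs: 7

count = 7; pairs: (0,2), (0,3), (0,4), (1,4), (1,5), (2,4), (2,5)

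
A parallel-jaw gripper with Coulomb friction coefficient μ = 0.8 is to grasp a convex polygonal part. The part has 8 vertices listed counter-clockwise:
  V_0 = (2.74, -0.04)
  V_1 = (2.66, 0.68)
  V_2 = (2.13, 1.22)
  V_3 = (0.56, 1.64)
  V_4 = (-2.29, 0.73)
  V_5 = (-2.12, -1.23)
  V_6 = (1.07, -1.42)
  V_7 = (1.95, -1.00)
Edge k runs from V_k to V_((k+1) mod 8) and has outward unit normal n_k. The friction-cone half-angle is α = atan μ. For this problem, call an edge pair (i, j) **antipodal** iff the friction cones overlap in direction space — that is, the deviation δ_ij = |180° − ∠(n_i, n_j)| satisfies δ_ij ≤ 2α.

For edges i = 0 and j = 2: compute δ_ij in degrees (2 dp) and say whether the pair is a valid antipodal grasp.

α = atan 0.8 = 38.66°;  2α = 77.32°
edge 0: e_0 = (-0.08, +0.72);  n_0 = (+0.9939, +0.1104)
edge 2: e_2 = (-1.57, +0.42);  n_2 = (+0.2584, +0.9660)
∠(n_0, n_2) = 68.68°
δ = |180° − 68.68°| = 111.32°
111.32° > 2α = 77.32°  →  invalid

δ = 111.32°, invalid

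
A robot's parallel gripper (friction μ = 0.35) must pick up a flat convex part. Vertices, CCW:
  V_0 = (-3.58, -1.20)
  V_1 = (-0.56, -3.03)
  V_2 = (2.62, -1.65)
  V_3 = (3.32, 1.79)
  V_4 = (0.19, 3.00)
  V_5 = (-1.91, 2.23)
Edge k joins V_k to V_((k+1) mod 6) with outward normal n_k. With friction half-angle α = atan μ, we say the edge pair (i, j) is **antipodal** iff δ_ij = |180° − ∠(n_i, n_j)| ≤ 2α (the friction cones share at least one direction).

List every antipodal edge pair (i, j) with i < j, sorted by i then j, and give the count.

α = atan 0.35 = 19.29°;  2α = 38.58°
n_0 = (-0.5182, -0.8552)
n_1 = (+0.3981, -0.9173)
n_2 = (+0.9799, -0.1994)
n_3 = (+0.3606, +0.9327)
n_4 = (-0.3443, +0.9389)
n_5 = (-0.8991, +0.4378)
  (0,1): δ = 125.33°  ·
  (0,2): δ = 70.29°  ·
  (0,3): δ = 10.08°  ✓
  (0,4): δ = 51.35°  ·
  (0,5): δ = 95.25°  ·
  (1,2): δ = 124.96°  ·
  (1,3): δ = 44.59°  ·
  (1,4): δ = 3.32°  ✓
  (1,5): δ = 40.58°  ·
  (2,3): δ = 99.63°  ·
  (2,4): δ = 58.36°  ·
  (2,5): δ = 14.46°  ✓
  (3,4): δ = 138.73°  ·
  (3,5): δ = 94.82°  ·
  (4,5): δ = 136.10°  ·
antipodal pairs: 3

count = 3; pairs: (0,3), (1,4), (2,5)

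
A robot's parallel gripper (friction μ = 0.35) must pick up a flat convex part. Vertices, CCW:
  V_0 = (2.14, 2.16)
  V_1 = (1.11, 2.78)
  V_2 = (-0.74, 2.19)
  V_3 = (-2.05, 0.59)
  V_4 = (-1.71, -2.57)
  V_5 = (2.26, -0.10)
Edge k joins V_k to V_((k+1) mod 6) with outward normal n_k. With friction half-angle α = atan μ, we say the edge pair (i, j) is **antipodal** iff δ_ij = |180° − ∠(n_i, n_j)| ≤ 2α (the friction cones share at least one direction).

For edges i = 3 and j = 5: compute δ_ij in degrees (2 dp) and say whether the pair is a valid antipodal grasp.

δ = 3.10°, valid

α = atan 0.35 = 19.29°;  2α = 38.58°
edge 3: e_3 = (+0.34, -3.16);  n_3 = (-0.9943, -0.1070)
edge 5: e_5 = (-0.12, +2.26);  n_5 = (+0.9986, +0.0530)
∠(n_3, n_5) = 176.90°
δ = |180° − 176.90°| = 3.10°
3.10° ≤ 2α = 38.58°  →  valid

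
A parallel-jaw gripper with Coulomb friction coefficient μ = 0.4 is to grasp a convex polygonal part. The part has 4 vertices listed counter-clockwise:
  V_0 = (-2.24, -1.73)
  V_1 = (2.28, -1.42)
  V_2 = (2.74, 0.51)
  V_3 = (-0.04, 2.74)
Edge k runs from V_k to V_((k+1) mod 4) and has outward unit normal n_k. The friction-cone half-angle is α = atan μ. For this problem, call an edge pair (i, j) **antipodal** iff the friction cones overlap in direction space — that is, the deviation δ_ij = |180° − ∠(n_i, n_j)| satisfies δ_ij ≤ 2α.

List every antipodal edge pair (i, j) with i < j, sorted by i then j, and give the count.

α = atan 0.4 = 21.80°;  2α = 43.60°
n_0 = (+0.0684, -0.9977)
n_1 = (+0.9728, -0.2318)
n_2 = (+0.6257, +0.7800)
n_3 = (-0.8972, +0.4416)
  (0,1): δ = 107.33°  ·
  (0,2): δ = 42.66°  ✓
  (0,3): δ = 59.87°  ·
  (1,2): δ = 115.33°  ·
  (1,3): δ = 12.80°  ✓
  (2,3): δ = 77.47°  ·
antipodal pairs: 2

count = 2; pairs: (0,2), (1,3)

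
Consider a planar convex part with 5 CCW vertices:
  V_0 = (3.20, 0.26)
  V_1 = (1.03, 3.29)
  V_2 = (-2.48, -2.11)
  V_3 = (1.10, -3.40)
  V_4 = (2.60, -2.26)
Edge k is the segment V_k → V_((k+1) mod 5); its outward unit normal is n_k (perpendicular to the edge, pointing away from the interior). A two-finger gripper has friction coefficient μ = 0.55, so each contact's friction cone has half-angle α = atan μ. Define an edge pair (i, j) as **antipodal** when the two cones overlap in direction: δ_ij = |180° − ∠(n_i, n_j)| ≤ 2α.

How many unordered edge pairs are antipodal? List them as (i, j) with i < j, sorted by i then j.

α = atan 0.55 = 28.81°;  2α = 57.62°
n_0 = (+0.8130, +0.5823)
n_1 = (-0.8384, +0.5450)
n_2 = (-0.3390, -0.9408)
n_3 = (+0.6051, -0.7962)
n_4 = (+0.9728, -0.2316)
  (0,1): δ = 68.63°  ·
  (0,2): δ = 34.57°  ✓
  (0,3): δ = 91.63°  ·
  (0,4): δ = 131.00°  ·
  (1,2): δ = 76.79°  ·
  (1,3): δ = 19.74°  ✓
  (1,4): δ = 19.63°  ✓
  (2,3): δ = 122.95°  ·
  (2,4): δ = 83.58°  ·
  (3,4): δ = 140.63°  ·
antipodal pairs: 3

count = 3; pairs: (0,2), (1,3), (1,4)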